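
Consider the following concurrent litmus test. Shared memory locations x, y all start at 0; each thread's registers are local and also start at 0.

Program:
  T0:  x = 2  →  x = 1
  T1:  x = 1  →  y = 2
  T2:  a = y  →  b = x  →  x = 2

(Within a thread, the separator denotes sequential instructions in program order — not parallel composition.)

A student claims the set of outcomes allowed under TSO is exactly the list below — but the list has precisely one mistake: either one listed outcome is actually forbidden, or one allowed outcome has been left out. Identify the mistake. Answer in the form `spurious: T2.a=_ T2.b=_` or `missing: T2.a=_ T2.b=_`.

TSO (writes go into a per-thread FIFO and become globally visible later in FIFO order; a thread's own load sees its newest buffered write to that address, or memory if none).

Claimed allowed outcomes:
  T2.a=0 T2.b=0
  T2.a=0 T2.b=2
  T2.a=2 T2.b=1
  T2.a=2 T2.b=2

missing: T2.a=0 T2.b=1

outcome vector order: (T2.a,T2.b)
under TSO → (0,0), (0,1), (0,2), (2,1), (2,2)
TSO∖claimed = {(0,1)}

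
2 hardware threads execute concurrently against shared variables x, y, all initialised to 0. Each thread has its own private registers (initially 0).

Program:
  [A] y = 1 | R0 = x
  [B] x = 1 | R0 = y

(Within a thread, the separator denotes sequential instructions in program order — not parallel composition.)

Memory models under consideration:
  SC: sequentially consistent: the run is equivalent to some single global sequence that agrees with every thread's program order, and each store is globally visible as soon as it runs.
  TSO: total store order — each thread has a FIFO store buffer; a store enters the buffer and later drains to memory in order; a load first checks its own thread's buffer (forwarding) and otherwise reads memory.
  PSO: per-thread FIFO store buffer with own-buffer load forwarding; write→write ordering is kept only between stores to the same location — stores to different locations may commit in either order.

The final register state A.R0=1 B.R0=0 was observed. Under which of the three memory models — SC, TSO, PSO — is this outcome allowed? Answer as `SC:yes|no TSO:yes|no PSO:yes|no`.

SC:yes TSO:yes PSO:yes

outcome vector order: (A.R0,B.R0)
[SC] allowed = {0/1; 1/0; 1/1}
[TSO] allowed = {0/0; 0/1; 1/0; 1/1}
[PSO] allowed = {0/0; 0/1; 1/0; 1/1}
target 1/0 ∈ {SC,TSO,PSO}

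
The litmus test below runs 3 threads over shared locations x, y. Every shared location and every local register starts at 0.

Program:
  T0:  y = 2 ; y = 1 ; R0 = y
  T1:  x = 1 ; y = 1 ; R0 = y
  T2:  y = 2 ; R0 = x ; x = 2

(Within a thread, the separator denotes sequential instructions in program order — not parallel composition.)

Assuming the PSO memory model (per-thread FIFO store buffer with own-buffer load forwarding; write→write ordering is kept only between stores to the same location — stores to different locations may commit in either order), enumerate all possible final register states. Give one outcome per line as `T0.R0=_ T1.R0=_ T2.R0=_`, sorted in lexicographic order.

T0.R0=1 T1.R0=1 T2.R0=0
T0.R0=1 T1.R0=1 T2.R0=1
T0.R0=1 T1.R0=2 T2.R0=0
T0.R0=1 T1.R0=2 T2.R0=1
T0.R0=2 T1.R0=1 T2.R0=0
T0.R0=2 T1.R0=1 T2.R0=1
T0.R0=2 T1.R0=2 T2.R0=0
T0.R0=2 T1.R0=2 T2.R0=1

outcome vector order: (T0.R0,T1.R0,T2.R0)
|PSO outcomes| = 8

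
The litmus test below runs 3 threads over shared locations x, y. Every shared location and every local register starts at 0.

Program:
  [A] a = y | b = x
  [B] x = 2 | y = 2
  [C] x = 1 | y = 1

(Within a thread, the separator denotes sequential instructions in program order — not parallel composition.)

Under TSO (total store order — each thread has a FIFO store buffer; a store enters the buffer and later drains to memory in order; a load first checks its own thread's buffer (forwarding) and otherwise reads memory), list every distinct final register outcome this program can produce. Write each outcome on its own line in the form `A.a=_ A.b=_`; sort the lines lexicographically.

A.a=0 A.b=0
A.a=0 A.b=1
A.a=0 A.b=2
A.a=1 A.b=1
A.a=1 A.b=2
A.a=2 A.b=1
A.a=2 A.b=2

outcome vector order: (A.a,A.b)
|TSO outcomes| = 7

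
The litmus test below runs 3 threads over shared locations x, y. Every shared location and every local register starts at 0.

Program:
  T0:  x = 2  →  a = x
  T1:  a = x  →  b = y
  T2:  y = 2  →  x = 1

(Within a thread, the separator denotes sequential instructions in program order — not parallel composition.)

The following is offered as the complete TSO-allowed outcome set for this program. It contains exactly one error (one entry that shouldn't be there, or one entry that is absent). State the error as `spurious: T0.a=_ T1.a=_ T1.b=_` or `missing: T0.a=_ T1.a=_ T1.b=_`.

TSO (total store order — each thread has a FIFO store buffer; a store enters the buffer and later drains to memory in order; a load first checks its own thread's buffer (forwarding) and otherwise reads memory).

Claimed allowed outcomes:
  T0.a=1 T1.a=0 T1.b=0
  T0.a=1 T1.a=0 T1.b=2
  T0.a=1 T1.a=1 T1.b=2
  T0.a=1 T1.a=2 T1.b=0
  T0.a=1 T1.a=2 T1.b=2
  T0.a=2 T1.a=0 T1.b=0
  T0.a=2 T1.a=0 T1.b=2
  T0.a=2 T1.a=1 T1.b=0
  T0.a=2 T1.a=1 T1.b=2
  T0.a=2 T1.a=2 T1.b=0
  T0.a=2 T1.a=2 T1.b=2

spurious: T0.a=2 T1.a=1 T1.b=0

outcome vector order: (T0.a,T1.a,T1.b)
TSO (10): 1/0/0; 1/0/2; 1/1/2; 1/2/0; 1/2/2; 2/0/0; 2/0/2; 2/1/2; 2/2/0; 2/2/2
claimed∖TSO = {2/1/0}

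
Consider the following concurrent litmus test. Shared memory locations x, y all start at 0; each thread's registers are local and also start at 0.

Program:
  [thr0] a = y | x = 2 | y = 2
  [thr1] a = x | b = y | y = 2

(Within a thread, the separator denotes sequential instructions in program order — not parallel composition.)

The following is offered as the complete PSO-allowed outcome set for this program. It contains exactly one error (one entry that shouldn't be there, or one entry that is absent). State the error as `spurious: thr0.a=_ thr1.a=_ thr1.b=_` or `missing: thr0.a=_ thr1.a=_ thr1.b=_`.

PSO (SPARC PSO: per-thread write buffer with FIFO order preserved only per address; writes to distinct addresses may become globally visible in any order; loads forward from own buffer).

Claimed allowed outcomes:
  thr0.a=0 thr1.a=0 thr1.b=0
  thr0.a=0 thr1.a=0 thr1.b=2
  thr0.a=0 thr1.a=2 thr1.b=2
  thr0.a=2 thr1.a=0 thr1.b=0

outcome vector order: (thr0.a,thr1.a,thr1.b)
[PSO] allowed = {<0 0 0>; <0 0 2>; <0 2 0>; <0 2 2>; <2 0 0>}
PSO∖claimed = {<0 2 0>}

missing: thr0.a=0 thr1.a=2 thr1.b=0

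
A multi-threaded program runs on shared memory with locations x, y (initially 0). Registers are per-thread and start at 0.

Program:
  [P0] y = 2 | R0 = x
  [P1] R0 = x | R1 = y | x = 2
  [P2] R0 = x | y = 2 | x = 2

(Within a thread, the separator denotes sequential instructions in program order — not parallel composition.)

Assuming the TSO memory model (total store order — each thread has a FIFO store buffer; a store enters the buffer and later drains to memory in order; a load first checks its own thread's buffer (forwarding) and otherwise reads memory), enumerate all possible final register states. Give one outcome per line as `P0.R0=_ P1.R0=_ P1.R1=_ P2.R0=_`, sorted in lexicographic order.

P0.R0=0 P1.R0=0 P1.R1=0 P2.R0=0
P0.R0=0 P1.R0=0 P1.R1=0 P2.R0=2
P0.R0=0 P1.R0=0 P1.R1=2 P2.R0=0
P0.R0=0 P1.R0=0 P1.R1=2 P2.R0=2
P0.R0=0 P1.R0=2 P1.R1=2 P2.R0=0
P0.R0=2 P1.R0=0 P1.R1=0 P2.R0=0
P0.R0=2 P1.R0=0 P1.R1=0 P2.R0=2
P0.R0=2 P1.R0=0 P1.R1=2 P2.R0=0
P0.R0=2 P1.R0=0 P1.R1=2 P2.R0=2
P0.R0=2 P1.R0=2 P1.R1=2 P2.R0=0

outcome vector order: (P0.R0,P1.R0,P1.R1,P2.R0)
|TSO outcomes| = 10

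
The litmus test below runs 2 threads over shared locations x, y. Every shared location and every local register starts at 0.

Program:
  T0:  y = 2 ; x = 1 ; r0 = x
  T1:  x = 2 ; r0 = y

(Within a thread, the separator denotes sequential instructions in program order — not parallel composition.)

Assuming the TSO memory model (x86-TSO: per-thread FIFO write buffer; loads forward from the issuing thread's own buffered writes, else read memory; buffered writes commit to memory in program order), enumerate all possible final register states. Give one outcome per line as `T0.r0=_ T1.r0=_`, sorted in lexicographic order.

T0.r0=1 T1.r0=0
T0.r0=1 T1.r0=2
T0.r0=2 T1.r0=0
T0.r0=2 T1.r0=2

outcome vector order: (T0.r0,T1.r0)
|TSO outcomes| = 4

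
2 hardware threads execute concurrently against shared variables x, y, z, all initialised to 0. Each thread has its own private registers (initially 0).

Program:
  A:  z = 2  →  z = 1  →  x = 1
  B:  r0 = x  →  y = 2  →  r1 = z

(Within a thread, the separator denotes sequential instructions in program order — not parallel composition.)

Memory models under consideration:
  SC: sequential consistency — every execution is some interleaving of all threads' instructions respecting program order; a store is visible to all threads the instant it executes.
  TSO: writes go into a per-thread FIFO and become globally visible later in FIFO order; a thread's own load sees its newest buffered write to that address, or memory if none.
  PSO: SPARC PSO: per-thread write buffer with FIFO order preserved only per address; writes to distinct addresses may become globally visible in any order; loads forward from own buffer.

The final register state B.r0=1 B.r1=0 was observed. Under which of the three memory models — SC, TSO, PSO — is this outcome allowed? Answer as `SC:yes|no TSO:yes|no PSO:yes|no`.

SC:no TSO:no PSO:yes

outcome vector order: (B.r0,B.r1)
under SC → 0/0 0/1 0/2 1/1
under TSO → 0/0 0/1 0/2 1/1
under PSO → 0/0 0/1 0/2 1/0 1/1 1/2
target 1/0 ∈ {PSO}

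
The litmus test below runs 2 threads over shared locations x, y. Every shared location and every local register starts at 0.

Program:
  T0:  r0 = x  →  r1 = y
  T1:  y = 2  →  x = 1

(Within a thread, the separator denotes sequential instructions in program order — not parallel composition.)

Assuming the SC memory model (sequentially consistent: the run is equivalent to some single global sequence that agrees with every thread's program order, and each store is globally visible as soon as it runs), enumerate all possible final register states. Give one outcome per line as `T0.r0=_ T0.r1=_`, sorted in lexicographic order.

outcome vector order: (T0.r0,T0.r1)
|SC outcomes| = 3

T0.r0=0 T0.r1=0
T0.r0=0 T0.r1=2
T0.r0=1 T0.r1=2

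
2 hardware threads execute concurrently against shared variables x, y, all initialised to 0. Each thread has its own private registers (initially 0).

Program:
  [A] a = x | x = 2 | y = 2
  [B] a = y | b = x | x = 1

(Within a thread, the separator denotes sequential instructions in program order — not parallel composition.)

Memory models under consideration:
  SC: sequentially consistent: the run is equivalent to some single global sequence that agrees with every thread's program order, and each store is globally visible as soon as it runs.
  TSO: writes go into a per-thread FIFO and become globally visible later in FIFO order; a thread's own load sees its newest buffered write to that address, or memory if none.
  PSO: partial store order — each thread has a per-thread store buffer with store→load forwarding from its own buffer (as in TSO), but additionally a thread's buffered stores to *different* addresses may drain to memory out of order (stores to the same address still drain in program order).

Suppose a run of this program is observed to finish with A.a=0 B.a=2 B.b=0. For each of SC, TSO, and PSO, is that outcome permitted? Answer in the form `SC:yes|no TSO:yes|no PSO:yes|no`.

outcome vector order: (A.a,B.a,B.b)
SC: 4 outcomes — {(0,0,0), (0,0,2), (0,2,2), (1,0,0)}
TSO: 4 outcomes — {(0,0,0), (0,0,2), (0,2,2), (1,0,0)}
PSO: 5 outcomes — {(0,0,0), (0,0,2), (0,2,0), (0,2,2), (1,0,0)}
target (0,2,0) ∈ {PSO}

SC:no TSO:no PSO:yes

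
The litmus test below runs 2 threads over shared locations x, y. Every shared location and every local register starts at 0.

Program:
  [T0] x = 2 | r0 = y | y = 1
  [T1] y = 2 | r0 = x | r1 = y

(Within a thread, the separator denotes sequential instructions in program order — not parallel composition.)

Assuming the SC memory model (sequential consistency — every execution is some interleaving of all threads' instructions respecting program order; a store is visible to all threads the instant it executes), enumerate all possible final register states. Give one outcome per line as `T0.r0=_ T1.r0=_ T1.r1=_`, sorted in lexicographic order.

outcome vector order: (T0.r0,T1.r0,T1.r1)
|SC outcomes| = 6

T0.r0=0 T1.r0=2 T1.r1=1
T0.r0=0 T1.r0=2 T1.r1=2
T0.r0=2 T1.r0=0 T1.r1=1
T0.r0=2 T1.r0=0 T1.r1=2
T0.r0=2 T1.r0=2 T1.r1=1
T0.r0=2 T1.r0=2 T1.r1=2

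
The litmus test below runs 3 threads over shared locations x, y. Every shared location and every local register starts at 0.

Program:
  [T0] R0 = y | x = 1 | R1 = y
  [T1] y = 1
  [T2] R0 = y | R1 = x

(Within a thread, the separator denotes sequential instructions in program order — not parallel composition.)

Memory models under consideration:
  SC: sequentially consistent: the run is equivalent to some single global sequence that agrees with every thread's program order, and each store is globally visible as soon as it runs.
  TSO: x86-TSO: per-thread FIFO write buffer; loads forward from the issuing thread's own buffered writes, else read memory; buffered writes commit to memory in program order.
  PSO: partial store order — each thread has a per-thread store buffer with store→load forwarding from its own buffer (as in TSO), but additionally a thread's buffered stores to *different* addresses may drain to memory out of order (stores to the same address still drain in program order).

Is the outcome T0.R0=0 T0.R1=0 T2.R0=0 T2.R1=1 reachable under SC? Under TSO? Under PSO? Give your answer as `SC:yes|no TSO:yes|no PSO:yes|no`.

SC:yes TSO:yes PSO:yes

outcome vector order: (T0.R0,T0.R1,T2.R0,T2.R1)
under SC → (0,0,0,0); (0,0,0,1); (0,0,1,1); (0,1,0,0); (0,1,0,1); (0,1,1,0); (0,1,1,1); (1,1,0,0); (1,1,0,1); (1,1,1,0); (1,1,1,1)
under TSO → (0,0,0,0); (0,0,0,1); (0,0,1,0); (0,0,1,1); (0,1,0,0); (0,1,0,1); (0,1,1,0); (0,1,1,1); (1,1,0,0); (1,1,0,1); (1,1,1,0); (1,1,1,1)
under PSO → (0,0,0,0); (0,0,0,1); (0,0,1,0); (0,0,1,1); (0,1,0,0); (0,1,0,1); (0,1,1,0); (0,1,1,1); (1,1,0,0); (1,1,0,1); (1,1,1,0); (1,1,1,1)
target (0,0,0,1) ∈ {SC,TSO,PSO}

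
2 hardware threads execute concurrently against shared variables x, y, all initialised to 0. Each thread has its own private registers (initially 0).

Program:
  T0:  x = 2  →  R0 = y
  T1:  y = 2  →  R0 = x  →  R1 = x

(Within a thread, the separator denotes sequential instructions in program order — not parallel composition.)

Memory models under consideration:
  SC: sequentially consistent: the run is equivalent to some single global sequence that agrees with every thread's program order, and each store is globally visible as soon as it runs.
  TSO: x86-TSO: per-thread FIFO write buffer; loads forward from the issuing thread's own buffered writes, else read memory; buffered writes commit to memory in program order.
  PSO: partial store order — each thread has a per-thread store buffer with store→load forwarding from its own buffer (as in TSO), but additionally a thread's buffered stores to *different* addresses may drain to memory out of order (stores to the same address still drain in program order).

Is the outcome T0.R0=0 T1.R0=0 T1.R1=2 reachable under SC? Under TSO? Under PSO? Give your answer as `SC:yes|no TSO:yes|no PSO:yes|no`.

SC:no TSO:yes PSO:yes

outcome vector order: (T0.R0,T1.R0,T1.R1)
under SC → <0 2 2>; <2 0 0>; <2 0 2>; <2 2 2>
under TSO → <0 0 0>; <0 0 2>; <0 2 2>; <2 0 0>; <2 0 2>; <2 2 2>
under PSO → <0 0 0>; <0 0 2>; <0 2 2>; <2 0 0>; <2 0 2>; <2 2 2>
target <0 0 2> ∈ {TSO,PSO}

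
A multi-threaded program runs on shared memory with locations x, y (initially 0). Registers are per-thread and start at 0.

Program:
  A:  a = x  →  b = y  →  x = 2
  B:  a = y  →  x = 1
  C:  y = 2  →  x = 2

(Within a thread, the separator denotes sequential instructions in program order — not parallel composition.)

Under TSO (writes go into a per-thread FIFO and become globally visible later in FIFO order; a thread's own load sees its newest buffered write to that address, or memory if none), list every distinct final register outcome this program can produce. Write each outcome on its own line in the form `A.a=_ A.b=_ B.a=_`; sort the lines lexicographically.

A.a=0 A.b=0 B.a=0
A.a=0 A.b=0 B.a=2
A.a=0 A.b=2 B.a=0
A.a=0 A.b=2 B.a=2
A.a=1 A.b=0 B.a=0
A.a=1 A.b=2 B.a=0
A.a=1 A.b=2 B.a=2
A.a=2 A.b=2 B.a=0
A.a=2 A.b=2 B.a=2

outcome vector order: (A.a,A.b,B.a)
|TSO outcomes| = 9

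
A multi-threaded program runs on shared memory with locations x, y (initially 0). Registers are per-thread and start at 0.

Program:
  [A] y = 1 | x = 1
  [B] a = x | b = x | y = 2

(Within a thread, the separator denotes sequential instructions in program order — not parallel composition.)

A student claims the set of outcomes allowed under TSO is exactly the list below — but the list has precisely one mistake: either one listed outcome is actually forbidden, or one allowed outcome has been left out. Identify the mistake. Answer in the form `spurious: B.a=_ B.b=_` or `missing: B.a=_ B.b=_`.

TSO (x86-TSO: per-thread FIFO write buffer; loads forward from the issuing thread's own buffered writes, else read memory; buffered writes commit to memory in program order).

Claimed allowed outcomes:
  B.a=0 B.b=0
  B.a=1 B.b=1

outcome vector order: (B.a,B.b)
[TSO] allowed = {0/0; 0/1; 1/1}
TSO∖claimed = {0/1}

missing: B.a=0 B.b=1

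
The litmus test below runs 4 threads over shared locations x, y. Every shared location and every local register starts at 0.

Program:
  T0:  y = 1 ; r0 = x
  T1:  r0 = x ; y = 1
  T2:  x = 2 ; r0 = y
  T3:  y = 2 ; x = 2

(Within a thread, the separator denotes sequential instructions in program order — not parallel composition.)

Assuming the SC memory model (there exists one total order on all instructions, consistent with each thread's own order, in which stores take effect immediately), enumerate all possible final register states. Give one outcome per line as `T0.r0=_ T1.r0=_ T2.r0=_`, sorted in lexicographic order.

T0.r0=0 T1.r0=0 T2.r0=1
T0.r0=0 T1.r0=0 T2.r0=2
T0.r0=0 T1.r0=2 T2.r0=1
T0.r0=0 T1.r0=2 T2.r0=2
T0.r0=2 T1.r0=0 T2.r0=0
T0.r0=2 T1.r0=0 T2.r0=1
T0.r0=2 T1.r0=0 T2.r0=2
T0.r0=2 T1.r0=2 T2.r0=0
T0.r0=2 T1.r0=2 T2.r0=1
T0.r0=2 T1.r0=2 T2.r0=2

outcome vector order: (T0.r0,T1.r0,T2.r0)
|SC outcomes| = 10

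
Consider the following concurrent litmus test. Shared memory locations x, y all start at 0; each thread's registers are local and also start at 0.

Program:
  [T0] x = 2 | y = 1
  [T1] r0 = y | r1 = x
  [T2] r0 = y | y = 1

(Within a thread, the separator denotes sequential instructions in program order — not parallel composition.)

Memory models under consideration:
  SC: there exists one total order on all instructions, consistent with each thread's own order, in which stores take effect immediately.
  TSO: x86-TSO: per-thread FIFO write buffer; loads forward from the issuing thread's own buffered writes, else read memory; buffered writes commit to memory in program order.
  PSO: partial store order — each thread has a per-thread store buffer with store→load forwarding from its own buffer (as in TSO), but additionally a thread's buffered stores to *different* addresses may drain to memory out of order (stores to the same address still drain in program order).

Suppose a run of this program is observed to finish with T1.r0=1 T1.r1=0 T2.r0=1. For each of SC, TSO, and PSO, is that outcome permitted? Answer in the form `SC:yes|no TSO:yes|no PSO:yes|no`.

SC:no TSO:no PSO:yes

outcome vector order: (T1.r0,T1.r1,T2.r0)
SC (7): 0/0/0, 0/0/1, 0/2/0, 0/2/1, 1/0/0, 1/2/0, 1/2/1
TSO (7): 0/0/0, 0/0/1, 0/2/0, 0/2/1, 1/0/0, 1/2/0, 1/2/1
PSO (8): 0/0/0, 0/0/1, 0/2/0, 0/2/1, 1/0/0, 1/0/1, 1/2/0, 1/2/1
target 1/0/1 ∈ {PSO}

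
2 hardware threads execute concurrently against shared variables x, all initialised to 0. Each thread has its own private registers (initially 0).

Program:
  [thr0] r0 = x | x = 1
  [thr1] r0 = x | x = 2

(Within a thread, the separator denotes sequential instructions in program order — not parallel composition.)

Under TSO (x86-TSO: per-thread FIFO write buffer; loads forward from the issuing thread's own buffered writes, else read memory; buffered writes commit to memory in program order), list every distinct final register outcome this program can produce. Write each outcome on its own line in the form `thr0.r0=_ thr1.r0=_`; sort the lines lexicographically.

thr0.r0=0 thr1.r0=0
thr0.r0=0 thr1.r0=1
thr0.r0=2 thr1.r0=0

outcome vector order: (thr0.r0,thr1.r0)
|TSO outcomes| = 3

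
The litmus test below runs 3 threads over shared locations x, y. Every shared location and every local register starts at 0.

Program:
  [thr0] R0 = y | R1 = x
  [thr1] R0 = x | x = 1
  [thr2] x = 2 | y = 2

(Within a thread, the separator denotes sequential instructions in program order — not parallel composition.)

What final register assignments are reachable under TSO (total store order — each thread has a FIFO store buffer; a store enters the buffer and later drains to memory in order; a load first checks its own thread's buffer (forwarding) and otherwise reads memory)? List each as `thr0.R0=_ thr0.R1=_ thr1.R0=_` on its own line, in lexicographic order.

thr0.R0=0 thr0.R1=0 thr1.R0=0
thr0.R0=0 thr0.R1=0 thr1.R0=2
thr0.R0=0 thr0.R1=1 thr1.R0=0
thr0.R0=0 thr0.R1=1 thr1.R0=2
thr0.R0=0 thr0.R1=2 thr1.R0=0
thr0.R0=0 thr0.R1=2 thr1.R0=2
thr0.R0=2 thr0.R1=1 thr1.R0=0
thr0.R0=2 thr0.R1=1 thr1.R0=2
thr0.R0=2 thr0.R1=2 thr1.R0=0
thr0.R0=2 thr0.R1=2 thr1.R0=2

outcome vector order: (thr0.R0,thr0.R1,thr1.R0)
|TSO outcomes| = 10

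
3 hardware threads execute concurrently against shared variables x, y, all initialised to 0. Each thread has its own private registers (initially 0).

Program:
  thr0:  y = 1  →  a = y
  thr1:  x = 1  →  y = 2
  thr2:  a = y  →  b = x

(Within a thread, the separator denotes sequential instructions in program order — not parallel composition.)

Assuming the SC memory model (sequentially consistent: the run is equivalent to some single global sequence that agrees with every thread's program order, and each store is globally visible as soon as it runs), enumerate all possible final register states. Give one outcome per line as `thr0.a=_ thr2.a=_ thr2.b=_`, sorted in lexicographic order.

thr0.a=1 thr2.a=0 thr2.b=0
thr0.a=1 thr2.a=0 thr2.b=1
thr0.a=1 thr2.a=1 thr2.b=0
thr0.a=1 thr2.a=1 thr2.b=1
thr0.a=1 thr2.a=2 thr2.b=1
thr0.a=2 thr2.a=0 thr2.b=0
thr0.a=2 thr2.a=0 thr2.b=1
thr0.a=2 thr2.a=1 thr2.b=0
thr0.a=2 thr2.a=1 thr2.b=1
thr0.a=2 thr2.a=2 thr2.b=1

outcome vector order: (thr0.a,thr2.a,thr2.b)
|SC outcomes| = 10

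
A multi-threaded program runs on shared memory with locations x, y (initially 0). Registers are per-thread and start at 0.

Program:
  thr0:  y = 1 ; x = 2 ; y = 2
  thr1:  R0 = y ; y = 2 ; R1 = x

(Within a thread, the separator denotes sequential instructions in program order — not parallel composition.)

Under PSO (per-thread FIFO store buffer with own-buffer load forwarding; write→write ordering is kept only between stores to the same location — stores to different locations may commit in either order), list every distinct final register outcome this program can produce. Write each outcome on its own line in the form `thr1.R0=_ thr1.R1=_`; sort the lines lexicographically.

outcome vector order: (thr1.R0,thr1.R1)
|PSO outcomes| = 6

thr1.R0=0 thr1.R1=0
thr1.R0=0 thr1.R1=2
thr1.R0=1 thr1.R1=0
thr1.R0=1 thr1.R1=2
thr1.R0=2 thr1.R1=0
thr1.R0=2 thr1.R1=2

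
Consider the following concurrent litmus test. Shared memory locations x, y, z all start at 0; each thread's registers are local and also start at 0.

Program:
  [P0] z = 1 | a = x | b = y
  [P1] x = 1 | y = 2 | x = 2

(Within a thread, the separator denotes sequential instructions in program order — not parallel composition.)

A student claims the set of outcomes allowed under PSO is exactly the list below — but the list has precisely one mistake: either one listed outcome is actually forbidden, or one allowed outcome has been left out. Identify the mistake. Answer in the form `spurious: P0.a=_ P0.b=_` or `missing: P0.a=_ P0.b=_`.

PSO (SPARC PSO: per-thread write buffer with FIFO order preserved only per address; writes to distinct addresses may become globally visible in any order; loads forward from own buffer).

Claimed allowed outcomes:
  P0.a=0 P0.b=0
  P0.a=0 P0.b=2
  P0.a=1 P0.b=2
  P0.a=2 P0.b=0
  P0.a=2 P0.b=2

missing: P0.a=1 P0.b=0

outcome vector order: (P0.a,P0.b)
under PSO → <0 0>, <0 2>, <1 0>, <1 2>, <2 0>, <2 2>
PSO∖claimed = {<1 0>}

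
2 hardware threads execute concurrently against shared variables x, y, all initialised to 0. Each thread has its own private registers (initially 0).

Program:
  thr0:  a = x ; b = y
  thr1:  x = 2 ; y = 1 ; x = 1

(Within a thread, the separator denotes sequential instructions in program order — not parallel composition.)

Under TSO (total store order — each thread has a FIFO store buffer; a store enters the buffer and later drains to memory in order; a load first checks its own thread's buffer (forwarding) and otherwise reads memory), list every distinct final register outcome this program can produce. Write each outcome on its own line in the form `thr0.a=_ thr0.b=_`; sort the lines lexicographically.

outcome vector order: (thr0.a,thr0.b)
|TSO outcomes| = 5

thr0.a=0 thr0.b=0
thr0.a=0 thr0.b=1
thr0.a=1 thr0.b=1
thr0.a=2 thr0.b=0
thr0.a=2 thr0.b=1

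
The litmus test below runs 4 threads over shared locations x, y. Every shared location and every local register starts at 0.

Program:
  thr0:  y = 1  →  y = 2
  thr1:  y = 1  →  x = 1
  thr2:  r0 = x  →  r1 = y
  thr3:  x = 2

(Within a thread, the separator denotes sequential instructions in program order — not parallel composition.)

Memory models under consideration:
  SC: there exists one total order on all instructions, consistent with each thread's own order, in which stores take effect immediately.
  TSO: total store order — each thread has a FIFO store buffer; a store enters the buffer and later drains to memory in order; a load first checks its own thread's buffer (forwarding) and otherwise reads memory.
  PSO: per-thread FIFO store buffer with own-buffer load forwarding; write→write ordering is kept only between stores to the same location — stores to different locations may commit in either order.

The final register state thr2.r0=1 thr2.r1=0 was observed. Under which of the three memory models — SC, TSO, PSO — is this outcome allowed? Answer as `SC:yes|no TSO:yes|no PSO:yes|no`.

SC:no TSO:no PSO:yes

outcome vector order: (thr2.r0,thr2.r1)
[SC] allowed = {00 01 02 11 12 20 21 22}
[TSO] allowed = {00 01 02 11 12 20 21 22}
[PSO] allowed = {00 01 02 10 11 12 20 21 22}
target 10 ∈ {PSO}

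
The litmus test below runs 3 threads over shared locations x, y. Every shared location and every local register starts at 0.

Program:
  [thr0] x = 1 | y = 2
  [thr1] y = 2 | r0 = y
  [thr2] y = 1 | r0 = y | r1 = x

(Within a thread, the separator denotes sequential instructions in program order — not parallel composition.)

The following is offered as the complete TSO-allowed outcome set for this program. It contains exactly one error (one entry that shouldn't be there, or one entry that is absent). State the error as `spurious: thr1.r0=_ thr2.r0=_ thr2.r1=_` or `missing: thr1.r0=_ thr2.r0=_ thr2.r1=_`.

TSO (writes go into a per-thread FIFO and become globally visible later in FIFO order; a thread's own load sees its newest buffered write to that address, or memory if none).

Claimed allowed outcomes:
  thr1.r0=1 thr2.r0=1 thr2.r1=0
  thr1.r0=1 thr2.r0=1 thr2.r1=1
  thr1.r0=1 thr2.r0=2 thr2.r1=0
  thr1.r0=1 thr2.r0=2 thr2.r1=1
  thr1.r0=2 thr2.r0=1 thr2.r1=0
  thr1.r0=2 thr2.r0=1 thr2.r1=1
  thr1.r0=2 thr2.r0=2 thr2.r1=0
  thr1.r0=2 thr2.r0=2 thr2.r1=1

outcome vector order: (thr1.r0,thr2.r0,thr2.r1)
[TSO] allowed = {1/1/0 1/1/1 1/2/1 2/1/0 2/1/1 2/2/0 2/2/1}
claimed∖TSO = {1/2/0}

spurious: thr1.r0=1 thr2.r0=2 thr2.r1=0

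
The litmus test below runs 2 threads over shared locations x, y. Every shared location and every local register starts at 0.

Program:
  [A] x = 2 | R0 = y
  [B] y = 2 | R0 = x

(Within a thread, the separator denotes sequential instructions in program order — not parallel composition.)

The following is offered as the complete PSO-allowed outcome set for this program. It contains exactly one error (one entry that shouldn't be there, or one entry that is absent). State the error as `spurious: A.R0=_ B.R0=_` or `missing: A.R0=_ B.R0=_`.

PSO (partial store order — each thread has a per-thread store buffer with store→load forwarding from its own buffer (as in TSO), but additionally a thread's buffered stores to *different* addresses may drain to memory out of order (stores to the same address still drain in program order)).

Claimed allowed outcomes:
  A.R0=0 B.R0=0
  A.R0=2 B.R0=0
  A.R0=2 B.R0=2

missing: A.R0=0 B.R0=2

outcome vector order: (A.R0,B.R0)
PSO: 4 outcomes — {(0,0) (0,2) (2,0) (2,2)}
PSO∖claimed = {(0,2)}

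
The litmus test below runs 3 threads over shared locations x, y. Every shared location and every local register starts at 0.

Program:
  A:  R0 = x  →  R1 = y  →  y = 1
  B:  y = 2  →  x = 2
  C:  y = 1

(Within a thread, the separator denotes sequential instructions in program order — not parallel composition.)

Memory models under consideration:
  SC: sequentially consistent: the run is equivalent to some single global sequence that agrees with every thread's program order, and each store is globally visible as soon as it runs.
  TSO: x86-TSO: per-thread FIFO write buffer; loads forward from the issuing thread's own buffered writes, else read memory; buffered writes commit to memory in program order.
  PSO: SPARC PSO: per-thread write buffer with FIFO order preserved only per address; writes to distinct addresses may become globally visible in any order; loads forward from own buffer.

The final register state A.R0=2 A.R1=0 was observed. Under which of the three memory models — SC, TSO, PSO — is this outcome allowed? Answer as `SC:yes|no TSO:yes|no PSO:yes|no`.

SC:no TSO:no PSO:yes

outcome vector order: (A.R0,A.R1)
[SC] allowed = {<0 0> <0 1> <0 2> <2 1> <2 2>}
[TSO] allowed = {<0 0> <0 1> <0 2> <2 1> <2 2>}
[PSO] allowed = {<0 0> <0 1> <0 2> <2 0> <2 1> <2 2>}
target <2 0> ∈ {PSO}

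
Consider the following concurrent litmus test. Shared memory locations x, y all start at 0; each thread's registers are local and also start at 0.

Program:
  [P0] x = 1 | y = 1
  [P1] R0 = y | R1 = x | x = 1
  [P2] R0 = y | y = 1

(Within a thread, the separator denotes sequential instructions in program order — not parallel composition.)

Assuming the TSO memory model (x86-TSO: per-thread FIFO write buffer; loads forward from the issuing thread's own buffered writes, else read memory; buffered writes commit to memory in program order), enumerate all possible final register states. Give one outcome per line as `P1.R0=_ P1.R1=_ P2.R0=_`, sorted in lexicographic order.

P1.R0=0 P1.R1=0 P2.R0=0
P1.R0=0 P1.R1=0 P2.R0=1
P1.R0=0 P1.R1=1 P2.R0=0
P1.R0=0 P1.R1=1 P2.R0=1
P1.R0=1 P1.R1=0 P2.R0=0
P1.R0=1 P1.R1=1 P2.R0=0
P1.R0=1 P1.R1=1 P2.R0=1

outcome vector order: (P1.R0,P1.R1,P2.R0)
|TSO outcomes| = 7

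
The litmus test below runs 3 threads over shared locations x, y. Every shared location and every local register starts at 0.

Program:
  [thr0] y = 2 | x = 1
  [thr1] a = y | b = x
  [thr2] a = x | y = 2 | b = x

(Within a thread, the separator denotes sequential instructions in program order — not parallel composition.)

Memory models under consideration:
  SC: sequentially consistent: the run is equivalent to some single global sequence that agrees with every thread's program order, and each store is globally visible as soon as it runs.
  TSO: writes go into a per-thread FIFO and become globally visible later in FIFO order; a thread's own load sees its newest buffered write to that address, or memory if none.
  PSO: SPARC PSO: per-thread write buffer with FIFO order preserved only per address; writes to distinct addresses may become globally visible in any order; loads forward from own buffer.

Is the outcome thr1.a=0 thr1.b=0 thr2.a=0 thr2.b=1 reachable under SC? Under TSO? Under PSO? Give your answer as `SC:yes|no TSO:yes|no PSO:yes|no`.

SC:yes TSO:yes PSO:yes

outcome vector order: (thr1.a,thr1.b,thr2.a,thr2.b)
SC: 12 outcomes — {0/0/0/0, 0/0/0/1, 0/0/1/1, 0/1/0/0, 0/1/0/1, 0/1/1/1, 2/0/0/0, 2/0/0/1, 2/0/1/1, 2/1/0/0, 2/1/0/1, 2/1/1/1}
TSO: 12 outcomes — {0/0/0/0, 0/0/0/1, 0/0/1/1, 0/1/0/0, 0/1/0/1, 0/1/1/1, 2/0/0/0, 2/0/0/1, 2/0/1/1, 2/1/0/0, 2/1/0/1, 2/1/1/1}
PSO: 12 outcomes — {0/0/0/0, 0/0/0/1, 0/0/1/1, 0/1/0/0, 0/1/0/1, 0/1/1/1, 2/0/0/0, 2/0/0/1, 2/0/1/1, 2/1/0/0, 2/1/0/1, 2/1/1/1}
target 0/0/0/1 ∈ {SC,TSO,PSO}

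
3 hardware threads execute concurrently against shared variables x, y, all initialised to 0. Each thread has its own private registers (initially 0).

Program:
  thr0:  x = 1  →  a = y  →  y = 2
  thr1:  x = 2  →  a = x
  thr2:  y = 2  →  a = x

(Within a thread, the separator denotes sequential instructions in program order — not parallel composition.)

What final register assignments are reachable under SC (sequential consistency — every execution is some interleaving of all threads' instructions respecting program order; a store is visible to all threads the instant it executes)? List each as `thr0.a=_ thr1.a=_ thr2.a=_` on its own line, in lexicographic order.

outcome vector order: (thr0.a,thr1.a,thr2.a)
|SC outcomes| = 9

thr0.a=0 thr1.a=1 thr2.a=1
thr0.a=0 thr1.a=2 thr2.a=1
thr0.a=0 thr1.a=2 thr2.a=2
thr0.a=2 thr1.a=1 thr2.a=0
thr0.a=2 thr1.a=1 thr2.a=1
thr0.a=2 thr1.a=1 thr2.a=2
thr0.a=2 thr1.a=2 thr2.a=0
thr0.a=2 thr1.a=2 thr2.a=1
thr0.a=2 thr1.a=2 thr2.a=2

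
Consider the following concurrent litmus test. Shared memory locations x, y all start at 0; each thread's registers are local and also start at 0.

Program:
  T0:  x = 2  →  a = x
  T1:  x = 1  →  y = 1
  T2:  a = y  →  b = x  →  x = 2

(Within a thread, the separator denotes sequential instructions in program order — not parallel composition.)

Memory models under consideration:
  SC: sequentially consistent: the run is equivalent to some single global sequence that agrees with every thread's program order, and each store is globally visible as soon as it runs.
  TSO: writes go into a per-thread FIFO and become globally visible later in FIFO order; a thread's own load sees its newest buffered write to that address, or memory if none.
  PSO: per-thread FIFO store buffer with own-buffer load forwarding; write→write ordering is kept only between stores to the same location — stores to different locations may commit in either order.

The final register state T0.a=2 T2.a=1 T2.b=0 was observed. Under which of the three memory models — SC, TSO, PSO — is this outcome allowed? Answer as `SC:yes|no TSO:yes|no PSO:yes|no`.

SC:no TSO:no PSO:yes

outcome vector order: (T0.a,T2.a,T2.b)
[SC] allowed = {(1,0,0) (1,0,1) (1,0,2) (1,1,1) (2,0,0) (2,0,1) (2,0,2) (2,1,1) (2,1,2)}
[TSO] allowed = {(1,0,0) (1,0,1) (1,0,2) (1,1,1) (2,0,0) (2,0,1) (2,0,2) (2,1,1) (2,1,2)}
[PSO] allowed = {(1,0,0) (1,0,1) (1,0,2) (1,1,0) (1,1,1) (1,1,2) (2,0,0) (2,0,1) (2,0,2) (2,1,0) (2,1,1) (2,1,2)}
target (2,1,0) ∈ {PSO}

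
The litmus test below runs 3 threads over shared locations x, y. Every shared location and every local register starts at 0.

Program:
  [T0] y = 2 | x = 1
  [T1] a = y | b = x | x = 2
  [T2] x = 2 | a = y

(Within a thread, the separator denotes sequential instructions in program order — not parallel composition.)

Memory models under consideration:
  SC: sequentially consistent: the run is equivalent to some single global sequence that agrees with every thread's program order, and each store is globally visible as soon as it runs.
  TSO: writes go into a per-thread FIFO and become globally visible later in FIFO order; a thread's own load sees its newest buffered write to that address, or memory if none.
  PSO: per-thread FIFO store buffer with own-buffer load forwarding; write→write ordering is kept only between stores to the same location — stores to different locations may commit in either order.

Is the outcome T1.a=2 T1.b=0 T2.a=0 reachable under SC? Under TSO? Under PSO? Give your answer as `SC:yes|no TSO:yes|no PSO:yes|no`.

SC:no TSO:yes PSO:yes

outcome vector order: (T1.a,T1.b,T2.a)
under SC → (0,0,0), (0,0,2), (0,1,0), (0,1,2), (0,2,0), (0,2,2), (2,0,2), (2,1,0), (2,1,2), (2,2,0), (2,2,2)
under TSO → (0,0,0), (0,0,2), (0,1,0), (0,1,2), (0,2,0), (0,2,2), (2,0,0), (2,0,2), (2,1,0), (2,1,2), (2,2,0), (2,2,2)
under PSO → (0,0,0), (0,0,2), (0,1,0), (0,1,2), (0,2,0), (0,2,2), (2,0,0), (2,0,2), (2,1,0), (2,1,2), (2,2,0), (2,2,2)
target (2,0,0) ∈ {TSO,PSO}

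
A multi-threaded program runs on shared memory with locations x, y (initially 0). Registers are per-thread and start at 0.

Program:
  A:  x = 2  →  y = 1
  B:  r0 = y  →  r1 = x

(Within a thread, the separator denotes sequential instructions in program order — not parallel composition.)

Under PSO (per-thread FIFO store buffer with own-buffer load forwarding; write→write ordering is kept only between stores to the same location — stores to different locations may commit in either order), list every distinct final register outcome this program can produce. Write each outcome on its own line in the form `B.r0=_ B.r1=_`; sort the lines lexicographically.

outcome vector order: (B.r0,B.r1)
|PSO outcomes| = 4

B.r0=0 B.r1=0
B.r0=0 B.r1=2
B.r0=1 B.r1=0
B.r0=1 B.r1=2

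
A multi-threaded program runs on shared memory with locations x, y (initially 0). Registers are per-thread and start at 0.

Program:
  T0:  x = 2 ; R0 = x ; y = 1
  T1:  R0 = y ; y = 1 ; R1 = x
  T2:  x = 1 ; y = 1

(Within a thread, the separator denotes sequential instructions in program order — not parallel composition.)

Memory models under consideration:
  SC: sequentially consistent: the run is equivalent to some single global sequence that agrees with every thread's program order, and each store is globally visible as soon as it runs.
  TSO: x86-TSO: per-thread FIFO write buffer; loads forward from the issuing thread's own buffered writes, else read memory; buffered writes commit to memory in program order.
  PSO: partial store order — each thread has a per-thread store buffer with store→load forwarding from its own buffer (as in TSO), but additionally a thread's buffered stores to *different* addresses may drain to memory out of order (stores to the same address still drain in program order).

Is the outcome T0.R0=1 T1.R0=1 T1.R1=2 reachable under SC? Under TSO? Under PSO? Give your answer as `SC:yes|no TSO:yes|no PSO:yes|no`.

outcome vector order: (T0.R0,T1.R0,T1.R1)
SC (9): (1,0,0) (1,0,1) (1,0,2) (1,1,1) (2,0,0) (2,0,1) (2,0,2) (2,1,1) (2,1,2)
TSO (9): (1,0,0) (1,0,1) (1,0,2) (1,1,1) (2,0,0) (2,0,1) (2,0,2) (2,1,1) (2,1,2)
PSO (12): (1,0,0) (1,0,1) (1,0,2) (1,1,0) (1,1,1) (1,1,2) (2,0,0) (2,0,1) (2,0,2) (2,1,0) (2,1,1) (2,1,2)
target (1,1,2) ∈ {PSO}

SC:no TSO:no PSO:yes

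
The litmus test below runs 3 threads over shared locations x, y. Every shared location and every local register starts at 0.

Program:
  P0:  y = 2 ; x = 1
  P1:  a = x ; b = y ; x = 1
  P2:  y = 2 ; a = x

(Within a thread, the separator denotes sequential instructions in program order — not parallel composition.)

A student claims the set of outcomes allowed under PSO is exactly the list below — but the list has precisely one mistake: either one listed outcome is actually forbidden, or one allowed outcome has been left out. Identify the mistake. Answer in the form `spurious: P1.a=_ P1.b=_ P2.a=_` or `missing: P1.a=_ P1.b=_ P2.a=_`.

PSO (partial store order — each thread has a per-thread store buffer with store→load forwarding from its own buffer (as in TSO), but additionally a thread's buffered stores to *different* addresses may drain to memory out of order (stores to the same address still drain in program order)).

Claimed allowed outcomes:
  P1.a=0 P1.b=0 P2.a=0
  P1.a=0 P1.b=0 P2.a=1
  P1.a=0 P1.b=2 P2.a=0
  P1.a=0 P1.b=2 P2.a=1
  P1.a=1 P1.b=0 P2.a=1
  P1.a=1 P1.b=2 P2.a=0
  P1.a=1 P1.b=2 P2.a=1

outcome vector order: (P1.a,P1.b,P2.a)
under PSO → 0/0/0; 0/0/1; 0/2/0; 0/2/1; 1/0/0; 1/0/1; 1/2/0; 1/2/1
PSO∖claimed = {1/0/0}

missing: P1.a=1 P1.b=0 P2.a=0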